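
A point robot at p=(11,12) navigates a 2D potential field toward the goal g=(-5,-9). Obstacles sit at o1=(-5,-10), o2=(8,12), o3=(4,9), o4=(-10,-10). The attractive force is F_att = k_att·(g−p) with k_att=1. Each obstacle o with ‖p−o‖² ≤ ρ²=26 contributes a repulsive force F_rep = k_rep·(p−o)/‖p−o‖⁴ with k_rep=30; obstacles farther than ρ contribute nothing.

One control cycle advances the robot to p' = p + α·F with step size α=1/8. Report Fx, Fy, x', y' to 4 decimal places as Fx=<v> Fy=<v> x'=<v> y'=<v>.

F_att = 1·(g−p) = 1·(-16,-21) = (-16.0000,-21.0000)
o1: d²=740 > ρ²=26 → inactive
o2: d²=9 ≤ ρ²=26; F_rep = 30·(3,0)/9² = (1.1111,0.0000)
o3: d²=58 > ρ²=26 → inactive
o4: d²=925 > ρ²=26 → inactive
F = F_att + ΣF_rep = (-14.8889,-21.0000)
p' = p + 1/8·F = (9.1389,9.3750)

Fx=-14.8889 Fy=-21.0000 x'=9.1389 y'=9.3750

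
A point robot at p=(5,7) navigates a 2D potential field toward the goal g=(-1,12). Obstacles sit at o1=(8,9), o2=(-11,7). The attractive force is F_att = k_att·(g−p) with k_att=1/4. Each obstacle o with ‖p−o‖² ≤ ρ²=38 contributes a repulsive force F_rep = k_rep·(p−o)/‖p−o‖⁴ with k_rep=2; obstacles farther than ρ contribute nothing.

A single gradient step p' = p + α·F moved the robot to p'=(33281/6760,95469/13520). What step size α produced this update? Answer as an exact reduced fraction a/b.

F_att = 1/4·(g−p) = 1/4·(-6,5) = (-1.5000,1.2500)
o1: d²=13 ≤ ρ²=38; F_rep = 2·(-3,-2)/13² = (-0.0355,-0.0237)
o2: d²=256 > ρ²=38 → inactive
F = F_att + ΣF_rep = (-1.5355,1.2263)
Δp = p'−p = (-0.0768,0.0613); α = Δx/Fx = (-519/6760) / (-519/338) = 1/20
check: Δy/Fy = (829/13520) / (829/676) = 1/20 ✓

α = 1/20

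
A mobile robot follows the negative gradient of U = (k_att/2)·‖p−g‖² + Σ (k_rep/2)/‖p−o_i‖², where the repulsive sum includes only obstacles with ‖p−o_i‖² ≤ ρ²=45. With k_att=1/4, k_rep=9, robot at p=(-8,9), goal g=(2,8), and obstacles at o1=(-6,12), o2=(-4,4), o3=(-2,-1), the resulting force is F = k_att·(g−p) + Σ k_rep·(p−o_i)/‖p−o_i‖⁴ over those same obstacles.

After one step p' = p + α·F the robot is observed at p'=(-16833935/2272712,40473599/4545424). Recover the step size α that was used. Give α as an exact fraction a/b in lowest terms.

α = 1/4

F_att = 1/4·(g−p) = 1/4·(10,-1) = (2.5000,-0.2500)
o1: d²=13 ≤ ρ²=45; F_rep = 9·(-2,-3)/13² = (-0.1065,-0.1598)
o2: d²=41 ≤ ρ²=45; F_rep = 9·(-4,5)/41² = (-0.0214,0.0268)
o3: d²=136 > ρ²=45 → inactive
F = F_att + ΣF_rep = (2.3721,-0.3830)
Δp = p'−p = (0.5930,-0.0957); α = Δx/Fx = (1347761/2272712) / (1347761/568178) = 1/4
check: Δy/Fy = (-435217/4545424) / (-435217/1136356) = 1/4 ✓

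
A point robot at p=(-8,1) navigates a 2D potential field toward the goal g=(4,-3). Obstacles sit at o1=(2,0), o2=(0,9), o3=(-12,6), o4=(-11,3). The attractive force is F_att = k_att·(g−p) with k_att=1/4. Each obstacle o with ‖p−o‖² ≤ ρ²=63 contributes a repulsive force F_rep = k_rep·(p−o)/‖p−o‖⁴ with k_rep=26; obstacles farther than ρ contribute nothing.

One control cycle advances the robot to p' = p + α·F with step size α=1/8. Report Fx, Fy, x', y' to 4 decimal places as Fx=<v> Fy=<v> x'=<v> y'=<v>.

F_att = 1/4·(g−p) = 1/4·(12,-4) = (3.0000,-1.0000)
o1: d²=101 > ρ²=63 → inactive
o2: d²=128 > ρ²=63 → inactive
o3: d²=41 ≤ ρ²=63; F_rep = 26·(4,-5)/41² = (0.0619,-0.0773)
o4: d²=13 ≤ ρ²=63; F_rep = 26·(3,-2)/13² = (0.4615,-0.3077)
F = F_att + ΣF_rep = (3.5234,-1.3850)
p' = p + 1/8·F = (-7.5596,0.8269)

Fx=3.5234 Fy=-1.3850 x'=-7.5596 y'=0.8269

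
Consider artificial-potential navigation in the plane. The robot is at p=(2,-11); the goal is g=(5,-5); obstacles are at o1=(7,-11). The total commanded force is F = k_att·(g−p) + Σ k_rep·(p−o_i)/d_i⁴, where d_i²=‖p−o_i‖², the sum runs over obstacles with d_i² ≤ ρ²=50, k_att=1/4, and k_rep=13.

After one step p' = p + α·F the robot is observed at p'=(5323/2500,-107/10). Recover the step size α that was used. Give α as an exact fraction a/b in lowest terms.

α = 1/5

F_att = 1/4·(g−p) = 1/4·(3,6) = (0.7500,1.5000)
o1: d²=25 ≤ ρ²=50; F_rep = 13·(-5,0)/25² = (-0.1040,0.0000)
F = F_att + ΣF_rep = (0.6460,1.5000)
Δp = p'−p = (0.1292,0.3000); α = Δx/Fx = (323/2500) / (323/500) = 1/5
check: Δy/Fy = (3/10) / (3/2) = 1/5 ✓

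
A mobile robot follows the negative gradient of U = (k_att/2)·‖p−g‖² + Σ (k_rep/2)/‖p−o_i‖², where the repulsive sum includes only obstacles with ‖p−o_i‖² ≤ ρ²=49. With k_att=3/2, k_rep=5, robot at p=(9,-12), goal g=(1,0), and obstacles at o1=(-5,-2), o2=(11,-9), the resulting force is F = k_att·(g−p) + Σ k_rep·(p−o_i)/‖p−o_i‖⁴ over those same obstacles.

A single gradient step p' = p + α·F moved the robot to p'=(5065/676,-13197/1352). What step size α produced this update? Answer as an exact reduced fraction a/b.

α = 1/8

F_att = 3/2·(g−p) = 3/2·(-8,12) = (-12.0000,18.0000)
o1: d²=296 > ρ²=49 → inactive
o2: d²=13 ≤ ρ²=49; F_rep = 5·(-2,-3)/13² = (-0.0592,-0.0888)
F = F_att + ΣF_rep = (-12.0592,17.9112)
Δp = p'−p = (-1.5074,2.2389); α = Δx/Fx = (-1019/676) / (-2038/169) = 1/8
check: Δy/Fy = (3027/1352) / (3027/169) = 1/8 ✓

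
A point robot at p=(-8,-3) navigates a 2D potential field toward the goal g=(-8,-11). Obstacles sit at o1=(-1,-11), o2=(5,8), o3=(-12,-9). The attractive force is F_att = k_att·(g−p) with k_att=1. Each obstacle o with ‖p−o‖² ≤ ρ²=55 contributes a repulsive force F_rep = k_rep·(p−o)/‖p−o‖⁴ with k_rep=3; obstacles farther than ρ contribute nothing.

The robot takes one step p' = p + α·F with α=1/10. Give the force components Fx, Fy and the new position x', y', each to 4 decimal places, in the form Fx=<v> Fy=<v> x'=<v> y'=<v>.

F_att = 1·(g−p) = 1·(0,-8) = (0.0000,-8.0000)
o1: d²=113 > ρ²=55 → inactive
o2: d²=290 > ρ²=55 → inactive
o3: d²=52 ≤ ρ²=55; F_rep = 3·(4,6)/52² = (0.0044,0.0067)
F = F_att + ΣF_rep = (0.0044,-7.9933)
p' = p + 1/10·F = (-7.9996,-3.7993)

Fx=0.0044 Fy=-7.9933 x'=-7.9996 y'=-3.7993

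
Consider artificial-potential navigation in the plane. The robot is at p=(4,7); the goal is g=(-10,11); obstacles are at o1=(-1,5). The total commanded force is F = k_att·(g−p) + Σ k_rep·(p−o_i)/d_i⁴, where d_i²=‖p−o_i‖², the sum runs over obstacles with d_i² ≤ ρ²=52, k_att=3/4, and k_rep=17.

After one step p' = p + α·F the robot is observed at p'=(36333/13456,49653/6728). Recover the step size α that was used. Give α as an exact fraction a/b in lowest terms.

α = 1/8

F_att = 3/4·(g−p) = 3/4·(-14,4) = (-10.5000,3.0000)
o1: d²=29 ≤ ρ²=52; F_rep = 17·(5,2)/29² = (0.1011,0.0404)
F = F_att + ΣF_rep = (-10.3989,3.0404)
Δp = p'−p = (-1.2999,0.3801); α = Δx/Fx = (-17491/13456) / (-17491/1682) = 1/8
check: Δy/Fy = (2557/6728) / (2557/841) = 1/8 ✓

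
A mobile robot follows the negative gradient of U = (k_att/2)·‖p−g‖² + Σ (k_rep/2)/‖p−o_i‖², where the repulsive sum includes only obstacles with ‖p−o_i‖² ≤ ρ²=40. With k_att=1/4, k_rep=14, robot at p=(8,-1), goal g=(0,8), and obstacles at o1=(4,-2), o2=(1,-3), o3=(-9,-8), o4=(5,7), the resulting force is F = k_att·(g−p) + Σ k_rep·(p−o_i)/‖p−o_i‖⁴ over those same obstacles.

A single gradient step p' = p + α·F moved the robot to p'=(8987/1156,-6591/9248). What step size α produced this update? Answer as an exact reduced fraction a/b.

α = 1/8

F_att = 1/4·(g−p) = 1/4·(-8,9) = (-2.0000,2.2500)
o1: d²=17 ≤ ρ²=40; F_rep = 14·(4,1)/17² = (0.1938,0.0484)
o2: d²=53 > ρ²=40 → inactive
o3: d²=338 > ρ²=40 → inactive
o4: d²=73 > ρ²=40 → inactive
F = F_att + ΣF_rep = (-1.8062,2.2984)
Δp = p'−p = (-0.2258,0.2873); α = Δx/Fx = (-261/1156) / (-522/289) = 1/8
check: Δy/Fy = (2657/9248) / (2657/1156) = 1/8 ✓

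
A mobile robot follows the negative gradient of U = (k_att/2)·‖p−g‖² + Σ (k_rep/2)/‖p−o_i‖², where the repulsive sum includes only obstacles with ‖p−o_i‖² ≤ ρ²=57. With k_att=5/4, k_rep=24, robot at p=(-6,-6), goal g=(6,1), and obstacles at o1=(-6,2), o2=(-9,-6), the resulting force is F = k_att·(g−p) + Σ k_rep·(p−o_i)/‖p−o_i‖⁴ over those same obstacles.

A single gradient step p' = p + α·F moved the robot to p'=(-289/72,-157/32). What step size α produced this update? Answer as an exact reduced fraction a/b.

F_att = 5/4·(g−p) = 5/4·(12,7) = (15.0000,8.7500)
o1: d²=64 > ρ²=57 → inactive
o2: d²=9 ≤ ρ²=57; F_rep = 24·(3,0)/9² = (0.8889,0.0000)
F = F_att + ΣF_rep = (15.8889,8.7500)
Δp = p'−p = (1.9861,1.0938); α = Δx/Fx = (143/72) / (143/9) = 1/8
check: Δy/Fy = (35/32) / (35/4) = 1/8 ✓

α = 1/8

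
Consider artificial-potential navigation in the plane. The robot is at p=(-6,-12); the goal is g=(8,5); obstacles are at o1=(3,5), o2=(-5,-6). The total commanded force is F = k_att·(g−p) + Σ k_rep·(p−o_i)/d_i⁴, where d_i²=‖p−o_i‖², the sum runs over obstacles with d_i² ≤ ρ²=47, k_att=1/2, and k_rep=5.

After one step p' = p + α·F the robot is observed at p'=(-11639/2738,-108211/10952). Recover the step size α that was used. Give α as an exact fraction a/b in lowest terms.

α = 1/4

F_att = 1/2·(g−p) = 1/2·(14,17) = (7.0000,8.5000)
o1: d²=370 > ρ²=47 → inactive
o2: d²=37 ≤ ρ²=47; F_rep = 5·(-1,-6)/37² = (-0.0037,-0.0219)
F = F_att + ΣF_rep = (6.9963,8.4781)
Δp = p'−p = (1.7491,2.1195); α = Δx/Fx = (4789/2738) / (9578/1369) = 1/4
check: Δy/Fy = (23213/10952) / (23213/2738) = 1/4 ✓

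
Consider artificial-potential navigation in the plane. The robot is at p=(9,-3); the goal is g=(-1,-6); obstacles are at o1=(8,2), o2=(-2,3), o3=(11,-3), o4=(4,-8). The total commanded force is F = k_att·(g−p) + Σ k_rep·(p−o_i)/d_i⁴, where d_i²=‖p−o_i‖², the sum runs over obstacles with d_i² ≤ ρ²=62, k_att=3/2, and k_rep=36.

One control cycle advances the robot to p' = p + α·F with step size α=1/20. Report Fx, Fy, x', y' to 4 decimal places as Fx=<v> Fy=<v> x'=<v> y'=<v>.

F_att = 3/2·(g−p) = 3/2·(-10,-3) = (-15.0000,-4.5000)
o1: d²=26 ≤ ρ²=62; F_rep = 36·(1,-5)/26² = (0.0533,-0.2663)
o2: d²=157 > ρ²=62 → inactive
o3: d²=4 ≤ ρ²=62; F_rep = 36·(-2,0)/4² = (-4.5000,0.0000)
o4: d²=50 ≤ ρ²=62; F_rep = 36·(5,5)/50² = (0.0720,0.0720)
F = F_att + ΣF_rep = (-19.3747,-4.6943)
p' = p + 1/20·F = (8.0313,-3.2347)

Fx=-19.3747 Fy=-4.6943 x'=8.0313 y'=-3.2347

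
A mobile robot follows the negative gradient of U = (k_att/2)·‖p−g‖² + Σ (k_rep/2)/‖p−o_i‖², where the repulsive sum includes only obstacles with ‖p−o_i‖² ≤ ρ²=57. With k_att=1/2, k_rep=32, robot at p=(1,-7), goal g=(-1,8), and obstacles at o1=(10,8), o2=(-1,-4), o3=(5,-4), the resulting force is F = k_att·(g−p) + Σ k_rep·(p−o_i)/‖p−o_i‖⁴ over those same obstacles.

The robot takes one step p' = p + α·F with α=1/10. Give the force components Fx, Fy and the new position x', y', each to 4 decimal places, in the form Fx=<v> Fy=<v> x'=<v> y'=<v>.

F_att = 1/2·(g−p) = 1/2·(-2,15) = (-1.0000,7.5000)
o1: d²=306 > ρ²=57 → inactive
o2: d²=13 ≤ ρ²=57; F_rep = 32·(2,-3)/13² = (0.3787,-0.5680)
o3: d²=25 ≤ ρ²=57; F_rep = 32·(-4,-3)/25² = (-0.2048,-0.1536)
F = F_att + ΣF_rep = (-0.8261,6.7784)
p' = p + 1/10·F = (0.9174,-6.3222)

Fx=-0.8261 Fy=6.7784 x'=0.9174 y'=-6.3222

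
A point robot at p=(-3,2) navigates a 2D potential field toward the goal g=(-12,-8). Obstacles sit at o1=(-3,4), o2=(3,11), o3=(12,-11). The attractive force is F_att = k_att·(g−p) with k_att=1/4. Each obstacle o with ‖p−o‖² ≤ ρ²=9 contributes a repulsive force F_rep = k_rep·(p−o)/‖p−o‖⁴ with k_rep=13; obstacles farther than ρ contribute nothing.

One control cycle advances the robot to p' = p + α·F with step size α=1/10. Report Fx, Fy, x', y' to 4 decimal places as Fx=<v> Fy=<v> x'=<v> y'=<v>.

F_att = 1/4·(g−p) = 1/4·(-9,-10) = (-2.2500,-2.5000)
o1: d²=4 ≤ ρ²=9; F_rep = 13·(0,-2)/4² = (0.0000,-1.6250)
o2: d²=117 > ρ²=9 → inactive
o3: d²=394 > ρ²=9 → inactive
F = F_att + ΣF_rep = (-2.2500,-4.1250)
p' = p + 1/10·F = (-3.2250,1.5875)

Fx=-2.2500 Fy=-4.1250 x'=-3.2250 y'=1.5875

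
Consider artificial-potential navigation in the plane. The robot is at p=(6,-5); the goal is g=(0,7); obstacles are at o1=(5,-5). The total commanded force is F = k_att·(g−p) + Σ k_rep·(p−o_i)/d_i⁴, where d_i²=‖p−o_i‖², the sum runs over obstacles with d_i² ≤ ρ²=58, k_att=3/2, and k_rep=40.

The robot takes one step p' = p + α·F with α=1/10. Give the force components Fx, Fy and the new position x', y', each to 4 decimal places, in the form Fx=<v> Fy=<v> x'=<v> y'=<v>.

Fx=31.0000 Fy=18.0000 x'=9.1000 y'=-3.2000

F_att = 3/2·(g−p) = 3/2·(-6,12) = (-9.0000,18.0000)
o1: d²=1 ≤ ρ²=58; F_rep = 40·(1,0)/1² = (40.0000,0.0000)
F = F_att + ΣF_rep = (31.0000,18.0000)
p' = p + 1/10·F = (9.1000,-3.2000)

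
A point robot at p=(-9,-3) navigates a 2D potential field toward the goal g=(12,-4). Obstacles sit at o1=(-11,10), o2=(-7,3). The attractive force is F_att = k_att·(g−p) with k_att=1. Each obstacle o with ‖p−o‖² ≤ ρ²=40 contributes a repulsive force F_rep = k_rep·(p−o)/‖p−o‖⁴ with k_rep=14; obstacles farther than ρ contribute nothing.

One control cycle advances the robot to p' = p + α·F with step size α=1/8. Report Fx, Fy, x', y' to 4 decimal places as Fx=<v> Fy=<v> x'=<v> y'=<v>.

Fx=20.9825 Fy=-1.0525 x'=-6.3772 y'=-3.1316

F_att = 1·(g−p) = 1·(21,-1) = (21.0000,-1.0000)
o1: d²=173 > ρ²=40 → inactive
o2: d²=40 ≤ ρ²=40; F_rep = 14·(-2,-6)/40² = (-0.0175,-0.0525)
F = F_att + ΣF_rep = (20.9825,-1.0525)
p' = p + 1/8·F = (-6.3772,-3.1316)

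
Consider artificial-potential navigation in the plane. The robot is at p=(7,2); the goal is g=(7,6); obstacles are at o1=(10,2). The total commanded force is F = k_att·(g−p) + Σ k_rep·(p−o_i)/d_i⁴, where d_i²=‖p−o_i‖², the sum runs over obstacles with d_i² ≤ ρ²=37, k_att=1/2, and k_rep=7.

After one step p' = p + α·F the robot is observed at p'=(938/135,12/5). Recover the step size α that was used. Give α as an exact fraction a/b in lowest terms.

F_att = 1/2·(g−p) = 1/2·(0,4) = (0.0000,2.0000)
o1: d²=9 ≤ ρ²=37; F_rep = 7·(-3,0)/9² = (-0.2593,0.0000)
F = F_att + ΣF_rep = (-0.2593,2.0000)
Δp = p'−p = (-0.0519,0.4000); α = Δx/Fx = (-7/135) / (-7/27) = 1/5
check: Δy/Fy = (2/5) / (2) = 1/5 ✓

α = 1/5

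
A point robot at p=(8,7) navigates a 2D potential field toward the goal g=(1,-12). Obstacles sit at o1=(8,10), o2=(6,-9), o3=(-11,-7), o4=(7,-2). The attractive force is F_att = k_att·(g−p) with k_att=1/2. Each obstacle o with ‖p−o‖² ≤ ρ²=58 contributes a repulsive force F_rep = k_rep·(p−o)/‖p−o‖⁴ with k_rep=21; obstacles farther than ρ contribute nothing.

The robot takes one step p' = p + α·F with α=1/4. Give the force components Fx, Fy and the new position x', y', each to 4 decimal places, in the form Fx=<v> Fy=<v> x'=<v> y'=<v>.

Fx=-3.5000 Fy=-10.2778 x'=7.1250 y'=4.4306

F_att = 1/2·(g−p) = 1/2·(-7,-19) = (-3.5000,-9.5000)
o1: d²=9 ≤ ρ²=58; F_rep = 21·(0,-3)/9² = (0.0000,-0.7778)
o2: d²=260 > ρ²=58 → inactive
o3: d²=557 > ρ²=58 → inactive
o4: d²=82 > ρ²=58 → inactive
F = F_att + ΣF_rep = (-3.5000,-10.2778)
p' = p + 1/4·F = (7.1250,4.4306)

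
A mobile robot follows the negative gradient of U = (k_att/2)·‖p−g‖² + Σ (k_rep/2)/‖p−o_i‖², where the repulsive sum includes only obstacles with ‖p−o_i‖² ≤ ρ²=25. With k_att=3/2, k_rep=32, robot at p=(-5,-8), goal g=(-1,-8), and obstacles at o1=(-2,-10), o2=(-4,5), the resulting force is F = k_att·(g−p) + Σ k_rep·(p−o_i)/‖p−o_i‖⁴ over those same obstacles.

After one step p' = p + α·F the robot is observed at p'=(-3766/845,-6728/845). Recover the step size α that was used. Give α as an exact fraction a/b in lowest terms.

α = 1/10

F_att = 3/2·(g−p) = 3/2·(4,0) = (6.0000,0.0000)
o1: d²=13 ≤ ρ²=25; F_rep = 32·(-3,2)/13² = (-0.5680,0.3787)
o2: d²=170 > ρ²=25 → inactive
F = F_att + ΣF_rep = (5.4320,0.3787)
Δp = p'−p = (0.5432,0.0379); α = Δx/Fx = (459/845) / (918/169) = 1/10
check: Δy/Fy = (32/845) / (64/169) = 1/10 ✓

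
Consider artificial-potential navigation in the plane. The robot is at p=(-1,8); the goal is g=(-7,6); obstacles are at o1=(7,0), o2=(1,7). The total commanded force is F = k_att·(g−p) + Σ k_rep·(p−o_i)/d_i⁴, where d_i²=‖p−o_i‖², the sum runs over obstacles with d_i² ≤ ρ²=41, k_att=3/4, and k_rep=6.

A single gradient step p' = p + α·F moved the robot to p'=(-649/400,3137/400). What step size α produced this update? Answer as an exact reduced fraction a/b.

α = 1/8

F_att = 3/4·(g−p) = 3/4·(-6,-2) = (-4.5000,-1.5000)
o1: d²=128 > ρ²=41 → inactive
o2: d²=5 ≤ ρ²=41; F_rep = 6·(-2,1)/5² = (-0.4800,0.2400)
F = F_att + ΣF_rep = (-4.9800,-1.2600)
Δp = p'−p = (-0.6225,-0.1575); α = Δx/Fx = (-249/400) / (-249/50) = 1/8
check: Δy/Fy = (-63/400) / (-63/50) = 1/8 ✓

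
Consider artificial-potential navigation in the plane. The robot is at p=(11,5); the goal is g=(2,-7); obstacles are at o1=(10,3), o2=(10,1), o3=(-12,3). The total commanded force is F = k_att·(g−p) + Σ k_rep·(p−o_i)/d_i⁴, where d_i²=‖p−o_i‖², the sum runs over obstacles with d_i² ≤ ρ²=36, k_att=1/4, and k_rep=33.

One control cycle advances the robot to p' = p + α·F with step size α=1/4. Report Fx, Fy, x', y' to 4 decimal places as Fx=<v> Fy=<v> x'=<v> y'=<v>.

F_att = 1/4·(g−p) = 1/4·(-9,-12) = (-2.2500,-3.0000)
o1: d²=5 ≤ ρ²=36; F_rep = 33·(1,2)/5² = (1.3200,2.6400)
o2: d²=17 ≤ ρ²=36; F_rep = 33·(1,4)/17² = (0.1142,0.4567)
o3: d²=533 > ρ²=36 → inactive
F = F_att + ΣF_rep = (-0.8158,0.0967)
p' = p + 1/4·F = (10.7960,5.0242)

Fx=-0.8158 Fy=0.0967 x'=10.7960 y'=5.0242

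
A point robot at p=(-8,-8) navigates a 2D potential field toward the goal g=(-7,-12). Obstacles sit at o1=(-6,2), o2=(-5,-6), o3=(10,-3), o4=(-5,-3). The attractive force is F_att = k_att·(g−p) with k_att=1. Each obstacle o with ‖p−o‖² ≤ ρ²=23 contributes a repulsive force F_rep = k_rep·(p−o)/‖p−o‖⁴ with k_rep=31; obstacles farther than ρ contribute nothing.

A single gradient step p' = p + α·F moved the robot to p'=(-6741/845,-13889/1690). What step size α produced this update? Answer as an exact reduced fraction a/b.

α = 1/20

F_att = 1·(g−p) = 1·(1,-4) = (1.0000,-4.0000)
o1: d²=104 > ρ²=23 → inactive
o2: d²=13 ≤ ρ²=23; F_rep = 31·(-3,-2)/13² = (-0.5503,-0.3669)
o3: d²=349 > ρ²=23 → inactive
o4: d²=34 > ρ²=23 → inactive
F = F_att + ΣF_rep = (0.4497,-4.3669)
Δp = p'−p = (0.0225,-0.2183); α = Δx/Fx = (19/845) / (76/169) = 1/20
check: Δy/Fy = (-369/1690) / (-738/169) = 1/20 ✓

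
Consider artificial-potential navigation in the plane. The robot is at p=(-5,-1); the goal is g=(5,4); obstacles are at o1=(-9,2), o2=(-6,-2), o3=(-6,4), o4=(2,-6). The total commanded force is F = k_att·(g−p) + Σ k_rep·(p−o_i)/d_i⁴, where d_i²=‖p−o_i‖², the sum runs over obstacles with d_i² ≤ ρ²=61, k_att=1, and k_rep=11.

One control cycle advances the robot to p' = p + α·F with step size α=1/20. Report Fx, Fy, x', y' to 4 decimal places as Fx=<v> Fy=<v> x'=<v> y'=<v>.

F_att = 1·(g−p) = 1·(10,5) = (10.0000,5.0000)
o1: d²=25 ≤ ρ²=61; F_rep = 11·(4,-3)/25² = (0.0704,-0.0528)
o2: d²=2 ≤ ρ²=61; F_rep = 11·(1,1)/2² = (2.7500,2.7500)
o3: d²=26 ≤ ρ²=61; F_rep = 11·(1,-5)/26² = (0.0163,-0.0814)
o4: d²=74 > ρ²=61 → inactive
F = F_att + ΣF_rep = (12.8367,7.6158)
p' = p + 1/20·F = (-4.3582,-0.6192)

Fx=12.8367 Fy=7.6158 x'=-4.3582 y'=-0.6192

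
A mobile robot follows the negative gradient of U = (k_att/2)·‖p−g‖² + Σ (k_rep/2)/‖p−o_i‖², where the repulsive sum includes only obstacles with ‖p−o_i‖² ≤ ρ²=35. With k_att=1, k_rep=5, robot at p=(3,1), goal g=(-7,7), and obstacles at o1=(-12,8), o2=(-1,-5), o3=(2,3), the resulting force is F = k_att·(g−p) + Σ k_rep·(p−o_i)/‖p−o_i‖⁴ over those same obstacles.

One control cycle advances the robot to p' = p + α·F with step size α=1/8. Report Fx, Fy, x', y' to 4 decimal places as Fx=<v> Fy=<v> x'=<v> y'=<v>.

Fx=-9.8000 Fy=5.6000 x'=1.7750 y'=1.7000

F_att = 1·(g−p) = 1·(-10,6) = (-10.0000,6.0000)
o1: d²=274 > ρ²=35 → inactive
o2: d²=52 > ρ²=35 → inactive
o3: d²=5 ≤ ρ²=35; F_rep = 5·(1,-2)/5² = (0.2000,-0.4000)
F = F_att + ΣF_rep = (-9.8000,5.6000)
p' = p + 1/8·F = (1.7750,1.7000)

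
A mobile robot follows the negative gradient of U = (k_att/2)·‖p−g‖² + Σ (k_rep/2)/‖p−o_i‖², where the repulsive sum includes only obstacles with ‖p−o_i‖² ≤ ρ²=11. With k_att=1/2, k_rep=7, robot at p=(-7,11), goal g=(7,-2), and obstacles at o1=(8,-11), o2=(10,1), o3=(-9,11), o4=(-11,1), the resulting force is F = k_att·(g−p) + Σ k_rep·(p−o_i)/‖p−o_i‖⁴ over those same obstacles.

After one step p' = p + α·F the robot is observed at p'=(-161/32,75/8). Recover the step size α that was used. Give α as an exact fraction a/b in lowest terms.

F_att = 1/2·(g−p) = 1/2·(14,-13) = (7.0000,-6.5000)
o1: d²=709 > ρ²=11 → inactive
o2: d²=389 > ρ²=11 → inactive
o3: d²=4 ≤ ρ²=11; F_rep = 7·(2,0)/4² = (0.8750,0.0000)
o4: d²=116 > ρ²=11 → inactive
F = F_att + ΣF_rep = (7.8750,-6.5000)
Δp = p'−p = (1.9688,-1.6250); α = Δx/Fx = (63/32) / (63/8) = 1/4
check: Δy/Fy = (-13/8) / (-13/2) = 1/4 ✓

α = 1/4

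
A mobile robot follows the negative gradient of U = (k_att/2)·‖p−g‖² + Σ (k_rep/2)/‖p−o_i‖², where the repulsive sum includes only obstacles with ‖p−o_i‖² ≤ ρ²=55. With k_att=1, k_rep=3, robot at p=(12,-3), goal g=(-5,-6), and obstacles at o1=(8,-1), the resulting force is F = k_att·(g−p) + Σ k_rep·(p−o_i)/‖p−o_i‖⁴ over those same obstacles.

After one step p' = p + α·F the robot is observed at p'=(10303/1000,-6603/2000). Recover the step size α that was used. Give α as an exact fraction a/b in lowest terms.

α = 1/10

F_att = 1·(g−p) = 1·(-17,-3) = (-17.0000,-3.0000)
o1: d²=20 ≤ ρ²=55; F_rep = 3·(4,-2)/20² = (0.0300,-0.0150)
F = F_att + ΣF_rep = (-16.9700,-3.0150)
Δp = p'−p = (-1.6970,-0.3015); α = Δx/Fx = (-1697/1000) / (-1697/100) = 1/10
check: Δy/Fy = (-603/2000) / (-603/200) = 1/10 ✓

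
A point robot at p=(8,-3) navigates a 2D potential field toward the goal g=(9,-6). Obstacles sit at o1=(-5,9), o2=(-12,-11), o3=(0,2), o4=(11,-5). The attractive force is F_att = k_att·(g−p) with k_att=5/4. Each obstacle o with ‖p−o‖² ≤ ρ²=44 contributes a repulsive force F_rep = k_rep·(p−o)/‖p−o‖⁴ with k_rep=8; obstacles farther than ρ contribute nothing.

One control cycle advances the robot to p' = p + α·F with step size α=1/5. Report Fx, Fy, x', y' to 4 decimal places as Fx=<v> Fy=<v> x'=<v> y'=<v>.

F_att = 5/4·(g−p) = 5/4·(1,-3) = (1.2500,-3.7500)
o1: d²=313 > ρ²=44 → inactive
o2: d²=464 > ρ²=44 → inactive
o3: d²=89 > ρ²=44 → inactive
o4: d²=13 ≤ ρ²=44; F_rep = 8·(-3,2)/13² = (-0.1420,0.0947)
F = F_att + ΣF_rep = (1.1080,-3.6553)
p' = p + 1/5·F = (8.2216,-3.7311)

Fx=1.1080 Fy=-3.6553 x'=8.2216 y'=-3.7311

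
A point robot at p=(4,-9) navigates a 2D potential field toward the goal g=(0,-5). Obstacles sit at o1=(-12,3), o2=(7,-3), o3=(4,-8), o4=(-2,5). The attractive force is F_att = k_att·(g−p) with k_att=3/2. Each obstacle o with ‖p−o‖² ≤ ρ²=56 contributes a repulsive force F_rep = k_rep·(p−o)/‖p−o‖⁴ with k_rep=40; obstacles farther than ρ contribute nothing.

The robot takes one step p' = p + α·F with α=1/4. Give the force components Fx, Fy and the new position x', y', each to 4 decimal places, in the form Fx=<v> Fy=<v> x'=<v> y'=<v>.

Fx=-6.0593 Fy=-34.1185 x'=2.4852 y'=-17.5296

F_att = 3/2·(g−p) = 3/2·(-4,4) = (-6.0000,6.0000)
o1: d²=400 > ρ²=56 → inactive
o2: d²=45 ≤ ρ²=56; F_rep = 40·(-3,-6)/45² = (-0.0593,-0.1185)
o3: d²=1 ≤ ρ²=56; F_rep = 40·(0,-1)/1² = (0.0000,-40.0000)
o4: d²=232 > ρ²=56 → inactive
F = F_att + ΣF_rep = (-6.0593,-34.1185)
p' = p + 1/4·F = (2.4852,-17.5296)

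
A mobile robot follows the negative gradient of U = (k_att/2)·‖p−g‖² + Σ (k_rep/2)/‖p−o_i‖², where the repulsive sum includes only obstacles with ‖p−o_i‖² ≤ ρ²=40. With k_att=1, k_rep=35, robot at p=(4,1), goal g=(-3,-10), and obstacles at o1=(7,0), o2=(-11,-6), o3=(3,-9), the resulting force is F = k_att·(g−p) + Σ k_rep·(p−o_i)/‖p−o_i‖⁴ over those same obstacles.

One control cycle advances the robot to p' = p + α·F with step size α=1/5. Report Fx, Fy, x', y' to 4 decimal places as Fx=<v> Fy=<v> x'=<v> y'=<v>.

F_att = 1·(g−p) = 1·(-7,-11) = (-7.0000,-11.0000)
o1: d²=10 ≤ ρ²=40; F_rep = 35·(-3,1)/10² = (-1.0500,0.3500)
o2: d²=274 > ρ²=40 → inactive
o3: d²=101 > ρ²=40 → inactive
F = F_att + ΣF_rep = (-8.0500,-10.6500)
p' = p + 1/5·F = (2.3900,-1.1300)

Fx=-8.0500 Fy=-10.6500 x'=2.3900 y'=-1.1300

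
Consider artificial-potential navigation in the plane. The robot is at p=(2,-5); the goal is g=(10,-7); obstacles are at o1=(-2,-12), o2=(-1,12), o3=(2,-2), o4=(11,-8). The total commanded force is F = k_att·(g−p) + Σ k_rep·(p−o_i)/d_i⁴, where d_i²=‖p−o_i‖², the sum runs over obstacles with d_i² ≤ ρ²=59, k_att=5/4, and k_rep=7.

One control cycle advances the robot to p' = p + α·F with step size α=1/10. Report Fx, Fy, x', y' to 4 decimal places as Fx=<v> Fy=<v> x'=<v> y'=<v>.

Fx=10.0000 Fy=-2.7593 x'=3.0000 y'=-5.2759

F_att = 5/4·(g−p) = 5/4·(8,-2) = (10.0000,-2.5000)
o1: d²=65 > ρ²=59 → inactive
o2: d²=298 > ρ²=59 → inactive
o3: d²=9 ≤ ρ²=59; F_rep = 7·(0,-3)/9² = (0.0000,-0.2593)
o4: d²=90 > ρ²=59 → inactive
F = F_att + ΣF_rep = (10.0000,-2.7593)
p' = p + 1/10·F = (3.0000,-5.2759)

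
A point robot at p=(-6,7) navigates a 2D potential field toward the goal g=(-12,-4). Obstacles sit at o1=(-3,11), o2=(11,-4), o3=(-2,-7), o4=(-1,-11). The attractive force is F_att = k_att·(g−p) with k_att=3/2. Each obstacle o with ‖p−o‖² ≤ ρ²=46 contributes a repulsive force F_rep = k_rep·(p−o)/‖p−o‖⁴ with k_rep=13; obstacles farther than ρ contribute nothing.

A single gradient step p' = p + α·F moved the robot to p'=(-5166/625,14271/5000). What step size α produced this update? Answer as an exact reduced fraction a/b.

F_att = 3/2·(g−p) = 3/2·(-6,-11) = (-9.0000,-16.5000)
o1: d²=25 ≤ ρ²=46; F_rep = 13·(-3,-4)/25² = (-0.0624,-0.0832)
o2: d²=410 > ρ²=46 → inactive
o3: d²=212 > ρ²=46 → inactive
o4: d²=349 > ρ²=46 → inactive
F = F_att + ΣF_rep = (-9.0624,-16.5832)
Δp = p'−p = (-2.2656,-4.1458); α = Δx/Fx = (-1416/625) / (-5664/625) = 1/4
check: Δy/Fy = (-20729/5000) / (-20729/1250) = 1/4 ✓

α = 1/4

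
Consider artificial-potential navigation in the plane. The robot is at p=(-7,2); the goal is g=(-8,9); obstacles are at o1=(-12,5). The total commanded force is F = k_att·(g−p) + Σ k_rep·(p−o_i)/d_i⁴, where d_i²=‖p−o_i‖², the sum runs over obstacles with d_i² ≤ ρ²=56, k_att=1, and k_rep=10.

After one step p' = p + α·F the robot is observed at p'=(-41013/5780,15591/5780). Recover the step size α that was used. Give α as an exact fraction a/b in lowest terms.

F_att = 1·(g−p) = 1·(-1,7) = (-1.0000,7.0000)
o1: d²=34 ≤ ρ²=56; F_rep = 10·(5,-3)/34² = (0.0433,-0.0260)
F = F_att + ΣF_rep = (-0.9567,6.9740)
Δp = p'−p = (-0.0957,0.6974); α = Δx/Fx = (-553/5780) / (-553/578) = 1/10
check: Δy/Fy = (4031/5780) / (4031/578) = 1/10 ✓

α = 1/10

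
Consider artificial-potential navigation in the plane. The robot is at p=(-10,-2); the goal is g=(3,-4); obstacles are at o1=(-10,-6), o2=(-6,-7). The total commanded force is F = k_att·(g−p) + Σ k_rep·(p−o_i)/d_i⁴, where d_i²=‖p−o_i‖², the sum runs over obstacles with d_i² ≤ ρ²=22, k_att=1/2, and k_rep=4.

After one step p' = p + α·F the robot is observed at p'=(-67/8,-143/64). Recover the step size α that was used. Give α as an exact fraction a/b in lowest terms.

F_att = 1/2·(g−p) = 1/2·(13,-2) = (6.5000,-1.0000)
o1: d²=16 ≤ ρ²=22; F_rep = 4·(0,4)/16² = (0.0000,0.0625)
o2: d²=41 > ρ²=22 → inactive
F = F_att + ΣF_rep = (6.5000,-0.9375)
Δp = p'−p = (1.6250,-0.2344); α = Δx/Fx = (13/8) / (13/2) = 1/4
check: Δy/Fy = (-15/64) / (-15/16) = 1/4 ✓

α = 1/4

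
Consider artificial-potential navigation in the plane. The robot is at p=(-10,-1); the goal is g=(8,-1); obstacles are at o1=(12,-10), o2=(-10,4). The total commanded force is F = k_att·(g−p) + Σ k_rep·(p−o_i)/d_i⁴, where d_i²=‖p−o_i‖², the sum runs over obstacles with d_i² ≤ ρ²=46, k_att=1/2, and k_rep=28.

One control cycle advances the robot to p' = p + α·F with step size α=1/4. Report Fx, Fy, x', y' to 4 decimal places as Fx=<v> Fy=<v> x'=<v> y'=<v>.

F_att = 1/2·(g−p) = 1/2·(18,0) = (9.0000,0.0000)
o1: d²=565 > ρ²=46 → inactive
o2: d²=25 ≤ ρ²=46; F_rep = 28·(0,-5)/25² = (0.0000,-0.2240)
F = F_att + ΣF_rep = (9.0000,-0.2240)
p' = p + 1/4·F = (-7.7500,-1.0560)

Fx=9.0000 Fy=-0.2240 x'=-7.7500 y'=-1.0560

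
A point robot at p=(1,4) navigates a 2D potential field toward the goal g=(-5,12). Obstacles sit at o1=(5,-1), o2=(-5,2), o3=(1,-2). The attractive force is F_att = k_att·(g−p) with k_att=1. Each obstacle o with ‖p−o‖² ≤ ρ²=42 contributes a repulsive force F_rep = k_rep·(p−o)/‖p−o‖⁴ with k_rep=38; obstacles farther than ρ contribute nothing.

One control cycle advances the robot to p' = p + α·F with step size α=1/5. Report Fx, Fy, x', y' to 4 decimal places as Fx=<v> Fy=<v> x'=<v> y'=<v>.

Fx=-5.9479 Fy=8.3365 x'=-0.1896 y'=5.6673

F_att = 1·(g−p) = 1·(-6,8) = (-6.0000,8.0000)
o1: d²=41 ≤ ρ²=42; F_rep = 38·(-4,5)/41² = (-0.0904,0.1130)
o2: d²=40 ≤ ρ²=42; F_rep = 38·(6,2)/40² = (0.1425,0.0475)
o3: d²=36 ≤ ρ²=42; F_rep = 38·(0,6)/36² = (0.0000,0.1759)
F = F_att + ΣF_rep = (-5.9479,8.3365)
p' = p + 1/5·F = (-0.1896,5.6673)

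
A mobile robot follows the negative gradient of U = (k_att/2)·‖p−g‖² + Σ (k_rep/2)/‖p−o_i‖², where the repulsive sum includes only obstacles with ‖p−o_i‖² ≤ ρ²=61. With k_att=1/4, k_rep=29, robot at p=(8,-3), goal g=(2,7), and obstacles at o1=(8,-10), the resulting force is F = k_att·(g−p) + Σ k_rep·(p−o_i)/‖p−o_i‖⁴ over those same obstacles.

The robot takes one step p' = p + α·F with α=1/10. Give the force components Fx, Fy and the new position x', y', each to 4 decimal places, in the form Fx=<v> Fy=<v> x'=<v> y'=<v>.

F_att = 1/4·(g−p) = 1/4·(-6,10) = (-1.5000,2.5000)
o1: d²=49 ≤ ρ²=61; F_rep = 29·(0,7)/49² = (0.0000,0.0845)
F = F_att + ΣF_rep = (-1.5000,2.5845)
p' = p + 1/10·F = (7.8500,-2.7415)

Fx=-1.5000 Fy=2.5845 x'=7.8500 y'=-2.7415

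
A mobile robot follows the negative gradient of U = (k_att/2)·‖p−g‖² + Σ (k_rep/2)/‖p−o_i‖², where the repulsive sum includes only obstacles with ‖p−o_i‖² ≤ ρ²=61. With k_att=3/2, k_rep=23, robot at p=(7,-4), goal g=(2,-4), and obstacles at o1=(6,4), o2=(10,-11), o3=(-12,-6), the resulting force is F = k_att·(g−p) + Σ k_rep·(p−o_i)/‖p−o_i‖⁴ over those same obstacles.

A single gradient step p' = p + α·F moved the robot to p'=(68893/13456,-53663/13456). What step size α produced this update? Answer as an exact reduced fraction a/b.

F_att = 3/2·(g−p) = 3/2·(-5,0) = (-7.5000,0.0000)
o1: d²=65 > ρ²=61 → inactive
o2: d²=58 ≤ ρ²=61; F_rep = 23·(-3,7)/58² = (-0.0205,0.0479)
o3: d²=365 > ρ²=61 → inactive
F = F_att + ΣF_rep = (-7.5205,0.0479)
Δp = p'−p = (-1.8801,0.0120); α = Δx/Fx = (-25299/13456) / (-25299/3364) = 1/4
check: Δy/Fy = (161/13456) / (161/3364) = 1/4 ✓

α = 1/4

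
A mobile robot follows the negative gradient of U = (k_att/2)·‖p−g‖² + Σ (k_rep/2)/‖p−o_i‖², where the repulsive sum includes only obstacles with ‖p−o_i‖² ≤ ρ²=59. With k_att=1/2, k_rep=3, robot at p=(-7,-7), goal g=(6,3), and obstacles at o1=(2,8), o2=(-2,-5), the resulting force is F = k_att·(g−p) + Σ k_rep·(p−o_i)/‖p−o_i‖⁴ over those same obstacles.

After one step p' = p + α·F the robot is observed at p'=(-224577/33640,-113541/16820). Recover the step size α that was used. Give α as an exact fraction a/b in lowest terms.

F_att = 1/2·(g−p) = 1/2·(13,10) = (6.5000,5.0000)
o1: d²=306 > ρ²=59 → inactive
o2: d²=29 ≤ ρ²=59; F_rep = 3·(-5,-2)/29² = (-0.0178,-0.0071)
F = F_att + ΣF_rep = (6.4822,4.9929)
Δp = p'−p = (0.3241,0.2496); α = Δx/Fx = (10903/33640) / (10903/1682) = 1/20
check: Δy/Fy = (4199/16820) / (4199/841) = 1/20 ✓

α = 1/20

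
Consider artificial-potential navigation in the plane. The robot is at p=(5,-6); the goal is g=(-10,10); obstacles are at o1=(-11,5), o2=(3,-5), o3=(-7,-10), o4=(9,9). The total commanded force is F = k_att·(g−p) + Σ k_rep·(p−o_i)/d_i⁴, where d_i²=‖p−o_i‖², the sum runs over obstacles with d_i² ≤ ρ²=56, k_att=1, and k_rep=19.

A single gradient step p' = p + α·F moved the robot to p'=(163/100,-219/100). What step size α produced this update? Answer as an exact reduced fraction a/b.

F_att = 1·(g−p) = 1·(-15,16) = (-15.0000,16.0000)
o1: d²=377 > ρ²=56 → inactive
o2: d²=5 ≤ ρ²=56; F_rep = 19·(2,-1)/5² = (1.5200,-0.7600)
o3: d²=160 > ρ²=56 → inactive
o4: d²=241 > ρ²=56 → inactive
F = F_att + ΣF_rep = (-13.4800,15.2400)
Δp = p'−p = (-3.3700,3.8100); α = Δx/Fx = (-337/100) / (-337/25) = 1/4
check: Δy/Fy = (381/100) / (381/25) = 1/4 ✓

α = 1/4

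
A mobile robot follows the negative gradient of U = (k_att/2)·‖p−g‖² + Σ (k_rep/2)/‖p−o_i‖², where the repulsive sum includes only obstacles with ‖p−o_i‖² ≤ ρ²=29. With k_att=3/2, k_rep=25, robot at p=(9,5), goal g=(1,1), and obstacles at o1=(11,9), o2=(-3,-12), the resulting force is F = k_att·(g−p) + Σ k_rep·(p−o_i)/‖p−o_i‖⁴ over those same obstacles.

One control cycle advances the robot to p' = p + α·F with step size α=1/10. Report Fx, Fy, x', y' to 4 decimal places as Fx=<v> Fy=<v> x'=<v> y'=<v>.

Fx=-12.1250 Fy=-6.2500 x'=7.7875 y'=4.3750

F_att = 3/2·(g−p) = 3/2·(-8,-4) = (-12.0000,-6.0000)
o1: d²=20 ≤ ρ²=29; F_rep = 25·(-2,-4)/20² = (-0.1250,-0.2500)
o2: d²=433 > ρ²=29 → inactive
F = F_att + ΣF_rep = (-12.1250,-6.2500)
p' = p + 1/10·F = (7.7875,4.3750)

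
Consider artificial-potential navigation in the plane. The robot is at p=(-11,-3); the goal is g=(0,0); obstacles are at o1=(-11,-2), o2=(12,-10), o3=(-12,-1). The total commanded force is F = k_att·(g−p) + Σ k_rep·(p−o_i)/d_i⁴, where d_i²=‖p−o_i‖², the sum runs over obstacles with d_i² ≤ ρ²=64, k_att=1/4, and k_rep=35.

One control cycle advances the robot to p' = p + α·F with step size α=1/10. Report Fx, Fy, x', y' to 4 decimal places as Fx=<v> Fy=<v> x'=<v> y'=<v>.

F_att = 1/4·(g−p) = 1/4·(11,3) = (2.7500,0.7500)
o1: d²=1 ≤ ρ²=64; F_rep = 35·(0,-1)/1² = (0.0000,-35.0000)
o2: d²=578 > ρ²=64 → inactive
o3: d²=5 ≤ ρ²=64; F_rep = 35·(1,-2)/5² = (1.4000,-2.8000)
F = F_att + ΣF_rep = (4.1500,-37.0500)
p' = p + 1/10·F = (-10.5850,-6.7050)

Fx=4.1500 Fy=-37.0500 x'=-10.5850 y'=-6.7050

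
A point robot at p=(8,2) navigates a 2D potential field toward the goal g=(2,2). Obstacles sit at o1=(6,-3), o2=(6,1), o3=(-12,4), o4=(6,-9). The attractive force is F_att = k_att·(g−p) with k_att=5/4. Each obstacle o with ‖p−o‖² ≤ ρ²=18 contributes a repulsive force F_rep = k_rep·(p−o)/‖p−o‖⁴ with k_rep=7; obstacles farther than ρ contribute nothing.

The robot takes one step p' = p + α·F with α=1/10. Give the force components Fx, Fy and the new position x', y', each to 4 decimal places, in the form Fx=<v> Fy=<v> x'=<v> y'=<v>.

F_att = 5/4·(g−p) = 5/4·(-6,0) = (-7.5000,0.0000)
o1: d²=29 > ρ²=18 → inactive
o2: d²=5 ≤ ρ²=18; F_rep = 7·(2,1)/5² = (0.5600,0.2800)
o3: d²=404 > ρ²=18 → inactive
o4: d²=125 > ρ²=18 → inactive
F = F_att + ΣF_rep = (-6.9400,0.2800)
p' = p + 1/10·F = (7.3060,2.0280)

Fx=-6.9400 Fy=0.2800 x'=7.3060 y'=2.0280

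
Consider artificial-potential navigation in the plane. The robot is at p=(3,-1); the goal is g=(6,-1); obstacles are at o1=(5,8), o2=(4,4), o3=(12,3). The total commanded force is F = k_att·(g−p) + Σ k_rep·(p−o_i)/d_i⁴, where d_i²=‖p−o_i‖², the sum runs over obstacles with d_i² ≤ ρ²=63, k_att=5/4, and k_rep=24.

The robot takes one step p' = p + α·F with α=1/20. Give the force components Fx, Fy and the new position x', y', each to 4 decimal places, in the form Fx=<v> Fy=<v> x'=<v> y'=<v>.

Fx=3.7145 Fy=-0.1775 x'=3.1857 y'=-1.0089

F_att = 5/4·(g−p) = 5/4·(3,0) = (3.7500,0.0000)
o1: d²=85 > ρ²=63 → inactive
o2: d²=26 ≤ ρ²=63; F_rep = 24·(-1,-5)/26² = (-0.0355,-0.1775)
o3: d²=97 > ρ²=63 → inactive
F = F_att + ΣF_rep = (3.7145,-0.1775)
p' = p + 1/20·F = (3.1857,-1.0089)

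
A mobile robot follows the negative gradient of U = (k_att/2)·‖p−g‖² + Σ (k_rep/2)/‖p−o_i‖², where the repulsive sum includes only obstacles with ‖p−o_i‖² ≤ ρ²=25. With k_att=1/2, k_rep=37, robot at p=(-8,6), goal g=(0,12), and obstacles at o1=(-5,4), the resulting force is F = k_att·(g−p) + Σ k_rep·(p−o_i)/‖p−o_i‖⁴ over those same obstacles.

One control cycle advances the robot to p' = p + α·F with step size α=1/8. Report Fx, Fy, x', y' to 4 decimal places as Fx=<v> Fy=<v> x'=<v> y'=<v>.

Fx=3.3432 Fy=3.4379 x'=-7.5821 y'=6.4297

F_att = 1/2·(g−p) = 1/2·(8,6) = (4.0000,3.0000)
o1: d²=13 ≤ ρ²=25; F_rep = 37·(-3,2)/13² = (-0.6568,0.4379)
F = F_att + ΣF_rep = (3.3432,3.4379)
p' = p + 1/8·F = (-7.5821,6.4297)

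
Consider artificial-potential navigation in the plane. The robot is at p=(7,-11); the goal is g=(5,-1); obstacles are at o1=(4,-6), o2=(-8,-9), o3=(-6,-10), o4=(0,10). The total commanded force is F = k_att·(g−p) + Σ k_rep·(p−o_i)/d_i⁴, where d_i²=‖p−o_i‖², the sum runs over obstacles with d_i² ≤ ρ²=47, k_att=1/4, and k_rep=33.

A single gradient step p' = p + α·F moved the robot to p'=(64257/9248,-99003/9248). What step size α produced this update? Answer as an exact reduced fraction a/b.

α = 1/8

F_att = 1/4·(g−p) = 1/4·(-2,10) = (-0.5000,2.5000)
o1: d²=34 ≤ ρ²=47; F_rep = 33·(3,-5)/34² = (0.0856,-0.1427)
o2: d²=229 > ρ²=47 → inactive
o3: d²=170 > ρ²=47 → inactive
o4: d²=490 > ρ²=47 → inactive
F = F_att + ΣF_rep = (-0.4144,2.3573)
Δp = p'−p = (-0.0518,0.2947); α = Δx/Fx = (-479/9248) / (-479/1156) = 1/8
check: Δy/Fy = (2725/9248) / (2725/1156) = 1/8 ✓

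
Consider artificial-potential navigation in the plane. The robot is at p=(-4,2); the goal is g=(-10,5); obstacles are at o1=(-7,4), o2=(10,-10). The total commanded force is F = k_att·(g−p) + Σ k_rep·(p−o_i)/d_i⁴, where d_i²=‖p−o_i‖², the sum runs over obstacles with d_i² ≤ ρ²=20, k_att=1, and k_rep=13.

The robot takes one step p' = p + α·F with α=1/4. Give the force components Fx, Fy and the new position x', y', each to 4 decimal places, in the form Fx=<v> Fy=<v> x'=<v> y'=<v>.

Fx=-5.7692 Fy=2.8462 x'=-5.4423 y'=2.7115

F_att = 1·(g−p) = 1·(-6,3) = (-6.0000,3.0000)
o1: d²=13 ≤ ρ²=20; F_rep = 13·(3,-2)/13² = (0.2308,-0.1538)
o2: d²=340 > ρ²=20 → inactive
F = F_att + ΣF_rep = (-5.7692,2.8462)
p' = p + 1/4·F = (-5.4423,2.7115)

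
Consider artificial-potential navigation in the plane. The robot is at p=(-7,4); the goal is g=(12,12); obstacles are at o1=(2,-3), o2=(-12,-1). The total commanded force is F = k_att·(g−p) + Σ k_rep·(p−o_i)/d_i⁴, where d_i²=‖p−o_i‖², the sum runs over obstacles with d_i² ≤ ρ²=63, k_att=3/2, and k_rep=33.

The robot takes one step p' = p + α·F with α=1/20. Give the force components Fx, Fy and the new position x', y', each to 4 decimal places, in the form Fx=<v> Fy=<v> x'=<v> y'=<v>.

F_att = 3/2·(g−p) = 3/2·(19,8) = (28.5000,12.0000)
o1: d²=130 > ρ²=63 → inactive
o2: d²=50 ≤ ρ²=63; F_rep = 33·(5,5)/50² = (0.0660,0.0660)
F = F_att + ΣF_rep = (28.5660,12.0660)
p' = p + 1/20·F = (-5.5717,4.6033)

Fx=28.5660 Fy=12.0660 x'=-5.5717 y'=4.6033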